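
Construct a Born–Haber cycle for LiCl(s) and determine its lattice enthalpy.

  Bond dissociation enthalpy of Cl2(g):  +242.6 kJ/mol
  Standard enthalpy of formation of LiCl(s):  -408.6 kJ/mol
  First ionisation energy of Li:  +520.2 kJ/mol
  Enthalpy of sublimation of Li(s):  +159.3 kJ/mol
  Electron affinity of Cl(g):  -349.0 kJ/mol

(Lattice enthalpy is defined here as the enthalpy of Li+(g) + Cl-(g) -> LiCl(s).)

U = -860.4 kJ/mol

ΔHf° = 1·ΔHsub + 1·(ΣIE) + 1/2·D(Cl2) + 1·EA + U
-408.6 = 1·(+159.3) + 1·(+520.2) + 1/2·(+242.6) + 1·(-349.0) + U
U = -408.6 − (+451.8) = -860.4 kJ/mol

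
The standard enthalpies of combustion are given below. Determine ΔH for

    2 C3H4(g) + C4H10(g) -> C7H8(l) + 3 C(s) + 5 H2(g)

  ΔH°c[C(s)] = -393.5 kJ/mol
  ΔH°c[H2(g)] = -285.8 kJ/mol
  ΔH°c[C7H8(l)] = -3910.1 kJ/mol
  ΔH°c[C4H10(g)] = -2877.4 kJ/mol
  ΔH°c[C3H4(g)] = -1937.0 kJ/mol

ΔH = -231.8 kJ/mol

With combustion enthalpies, reactants minus products:
= [2·(-1937.0) + 1·(-2877.4)] − [1·(-3910.1) + 3·(-393.5) + 5·(-285.8)]
= -231.8 kJ/mol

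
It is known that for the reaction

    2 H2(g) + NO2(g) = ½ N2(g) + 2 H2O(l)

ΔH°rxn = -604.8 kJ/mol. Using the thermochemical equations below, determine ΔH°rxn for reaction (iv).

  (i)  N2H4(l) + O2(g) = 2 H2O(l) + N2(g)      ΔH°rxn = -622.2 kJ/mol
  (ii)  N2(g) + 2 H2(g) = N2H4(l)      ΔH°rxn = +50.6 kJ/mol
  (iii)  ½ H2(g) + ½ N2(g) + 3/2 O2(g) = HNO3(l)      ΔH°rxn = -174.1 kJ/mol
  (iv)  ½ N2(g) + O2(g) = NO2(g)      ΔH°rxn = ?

ΔH°rxn = 33.2 kJ/mol

(i) as written: -622.2 kJ/mol
(ii) as written: +50.6 kJ/mol
(iii): not needed.
(iv) reversed: contributes −x
-604.8 = (-622.2) + (+50.6) − x
x = (-604.8 − (-571.6)) / (-1) = 33.2 kJ/mol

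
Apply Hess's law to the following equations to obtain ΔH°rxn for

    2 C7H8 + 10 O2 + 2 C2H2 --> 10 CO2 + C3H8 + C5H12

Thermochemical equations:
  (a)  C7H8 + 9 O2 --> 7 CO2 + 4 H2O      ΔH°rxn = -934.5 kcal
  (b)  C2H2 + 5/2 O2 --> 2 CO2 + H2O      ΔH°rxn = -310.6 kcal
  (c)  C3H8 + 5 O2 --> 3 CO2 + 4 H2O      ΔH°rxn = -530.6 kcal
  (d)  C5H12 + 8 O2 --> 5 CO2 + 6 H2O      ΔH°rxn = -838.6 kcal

(a) × 2: (2)·(-934.5) = -1869.0 kcal
(b) × 2: (2)·(-310.6) = -621.2 kcal
(c) reversed: +530.6 kcal
(d) reversed: +838.6 kcal
Combining the equations, ΔH°rxn = (2)·(-934.5) + (2)·(-310.6) + (-1)·(-530.6) + (-1)·(-838.6) = -1121.0 kcal

ΔH°rxn = -1121.0 kcal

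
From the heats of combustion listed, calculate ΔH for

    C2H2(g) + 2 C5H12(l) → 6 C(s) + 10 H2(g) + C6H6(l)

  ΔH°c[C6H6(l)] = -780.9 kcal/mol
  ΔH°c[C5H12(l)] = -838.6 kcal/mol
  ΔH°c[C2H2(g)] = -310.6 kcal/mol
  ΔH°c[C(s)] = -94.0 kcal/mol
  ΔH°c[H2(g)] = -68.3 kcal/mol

ΔH = 40.1 kcal/mol

With combustion enthalpies, reactants minus products:
= [1·(-310.6) + 2·(-838.6)] − [6·(-94.0) + 10·(-68.3) + 1·(-780.9)]
= 40.1 kcal/mol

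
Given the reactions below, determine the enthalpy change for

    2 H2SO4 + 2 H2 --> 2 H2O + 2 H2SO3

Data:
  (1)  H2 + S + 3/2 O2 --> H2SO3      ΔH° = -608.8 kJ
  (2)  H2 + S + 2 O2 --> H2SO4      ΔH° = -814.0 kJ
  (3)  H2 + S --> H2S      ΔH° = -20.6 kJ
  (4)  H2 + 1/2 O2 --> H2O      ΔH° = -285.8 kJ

(1) × 2: (2)·(-608.8) = -1217.6 kJ
(2) reversed and × 2: (-2)·(-814.0) = +1628.0 kJ
(3): not needed.
(4) × 2: (2)·(-285.8) = -571.6 kJ
ΔH° = (-1217.6) + (+1628.0) + (-571.6) = -161.2 kJ

ΔH° = -161.2 kJ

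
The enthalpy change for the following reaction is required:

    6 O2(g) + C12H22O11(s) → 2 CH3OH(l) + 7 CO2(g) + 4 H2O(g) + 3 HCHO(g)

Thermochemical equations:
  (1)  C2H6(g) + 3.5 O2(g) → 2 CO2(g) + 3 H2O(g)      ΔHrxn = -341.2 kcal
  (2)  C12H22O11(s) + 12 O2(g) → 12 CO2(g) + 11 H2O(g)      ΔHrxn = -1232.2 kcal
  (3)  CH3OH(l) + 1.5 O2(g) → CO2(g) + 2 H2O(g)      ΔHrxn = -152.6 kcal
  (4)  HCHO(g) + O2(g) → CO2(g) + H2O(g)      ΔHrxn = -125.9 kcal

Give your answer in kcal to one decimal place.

ΔHrxn = -549.3 kcal

(1): not needed.
(2) as written: -1232.2 kcal
(3) reversed and × 2: (-2)·(-152.6) = +305.2 kcal
(4) reversed and × 3: (-3)·(-125.9) = +377.7 kcal
Combining the equations, ΔHrxn = (-1232.2) + (+305.2) + (+377.7) = -549.3 kcal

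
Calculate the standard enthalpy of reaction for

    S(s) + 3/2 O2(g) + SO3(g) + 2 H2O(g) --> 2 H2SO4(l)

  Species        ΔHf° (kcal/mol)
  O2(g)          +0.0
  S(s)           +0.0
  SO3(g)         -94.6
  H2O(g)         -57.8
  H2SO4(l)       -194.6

Products: 2·(-194.6) = -389.2
Reactants: 1·(+0.0) + 3/2·(+0.0) + 1·(-94.6) + 2·(-57.8) = -210.2
ΔH° = (-389.2) − (-210.2) = -179.0 kcal/mol

ΔH° = -179.0 kcal/mol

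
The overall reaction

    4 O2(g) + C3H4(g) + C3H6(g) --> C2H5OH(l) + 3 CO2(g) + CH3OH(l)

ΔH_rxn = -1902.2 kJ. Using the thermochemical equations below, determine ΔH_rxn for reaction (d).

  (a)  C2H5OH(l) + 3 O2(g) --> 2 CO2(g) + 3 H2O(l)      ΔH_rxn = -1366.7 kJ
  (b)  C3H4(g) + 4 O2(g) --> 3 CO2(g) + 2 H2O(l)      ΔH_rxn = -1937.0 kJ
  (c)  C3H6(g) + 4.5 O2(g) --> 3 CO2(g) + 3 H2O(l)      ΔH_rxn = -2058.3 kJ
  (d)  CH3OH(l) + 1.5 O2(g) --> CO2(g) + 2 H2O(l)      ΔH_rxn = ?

(a) reversed (C2H5OH(l) must end up as a product): +1366.7 kJ
(b) as written (C3H4(g) already on the reactant side): -1937.0 kJ
(c) as written (C3H6(g) already on the reactant side): -2058.3 kJ
(d) reversed (CH3OH(l) must end up as a product): contributes −x
-1902.2 = (+1366.7) + (-1937.0) + (-2058.3) − x
x = (-1902.2 − (-2628.6)) / (-1) = -726.4 kJ

ΔH_rxn = -726.4 kJ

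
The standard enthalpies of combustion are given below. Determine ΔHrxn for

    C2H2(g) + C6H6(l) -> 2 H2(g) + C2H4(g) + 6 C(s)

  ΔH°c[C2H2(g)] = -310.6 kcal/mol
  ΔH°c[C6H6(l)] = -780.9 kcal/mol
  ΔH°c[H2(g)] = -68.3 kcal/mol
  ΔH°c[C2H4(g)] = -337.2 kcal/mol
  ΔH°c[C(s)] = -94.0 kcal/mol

With combustion enthalpies, reactants minus products:
= [1·(-310.6) + 1·(-780.9)] − [2·(-68.3) + 1·(-337.2) + 6·(-94.0)]
= -53.7 kcal/mol

ΔHrxn = -53.7 kcal/mol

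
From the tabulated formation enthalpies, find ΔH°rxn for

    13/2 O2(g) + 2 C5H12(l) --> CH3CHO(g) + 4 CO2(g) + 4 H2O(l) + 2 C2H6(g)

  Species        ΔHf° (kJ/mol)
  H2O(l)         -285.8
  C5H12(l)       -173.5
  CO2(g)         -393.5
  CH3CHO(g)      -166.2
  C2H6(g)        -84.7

ΔH°rxn = -2705.8 kJ/mol

ΔH°rxn = Σ nΔHf°(products) − Σ nΔHf°(reactants).
Products: 1·(-166.2) + 4·(-393.5) + 4·(-285.8) + 2·(-84.7) = -3052.8
Reactants: 13/2·(+0.0) + 2·(-173.5) = -347.0
ΔH°rxn = (-3052.8) − (-347.0) = -2705.8 kJ/mol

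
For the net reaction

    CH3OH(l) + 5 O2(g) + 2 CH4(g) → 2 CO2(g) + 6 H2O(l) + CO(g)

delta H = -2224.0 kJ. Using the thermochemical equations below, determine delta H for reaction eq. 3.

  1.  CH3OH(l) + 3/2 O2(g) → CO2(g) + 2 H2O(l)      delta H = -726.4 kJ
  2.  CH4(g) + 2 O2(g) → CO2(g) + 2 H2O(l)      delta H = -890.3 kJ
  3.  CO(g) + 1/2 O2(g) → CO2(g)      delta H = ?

eq. 1 as written (CH3OH(l) already on the reactant side): -726.4 kJ
eq. 2 × 2 (×2 to match 2 CH4(g) in the target): (2)·(-890.3) = -1780.6 kJ
eq. 3 reversed (CO(g) must end up as a product): contributes −x
-2224.0 = (-726.4) + (-1780.6) − x
x = (-2224.0 − (-2507.0)) / (-1) = -283.0 kJ

delta H = -283.0 kJ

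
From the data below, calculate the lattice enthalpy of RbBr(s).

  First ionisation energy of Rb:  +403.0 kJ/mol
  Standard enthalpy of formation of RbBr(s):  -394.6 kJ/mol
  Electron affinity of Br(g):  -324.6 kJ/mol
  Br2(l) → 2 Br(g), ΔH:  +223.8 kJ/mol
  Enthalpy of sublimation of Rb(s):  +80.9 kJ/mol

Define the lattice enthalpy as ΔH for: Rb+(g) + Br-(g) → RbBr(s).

U = -665.8 kJ/mol

ΔHf° = 1·ΔHsub + 1·(ΣIE) + 1/2·D(Br2) + 1·EA + U
-394.6 = 1·(+80.9) + 1·(+403.0) + 1/2·(+223.8) + 1·(-324.6) + U
U = -394.6 − (+271.2) = -665.8 kJ/mol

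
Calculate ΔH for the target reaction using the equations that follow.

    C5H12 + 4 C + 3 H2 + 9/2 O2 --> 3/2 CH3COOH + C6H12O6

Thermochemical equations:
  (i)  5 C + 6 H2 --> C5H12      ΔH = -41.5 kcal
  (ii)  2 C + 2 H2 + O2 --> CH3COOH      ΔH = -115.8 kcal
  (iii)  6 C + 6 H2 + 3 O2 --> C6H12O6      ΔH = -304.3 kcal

ΔH = -436.5 kcal

(i) reversed (C5H12 must end up as a reactant): +41.5 kcal
(ii) × 3/2 (scale by 3/2 for the 3/2 CH3COOH): (3/2)·(-115.8) = -173.7 kcal
(iii) as written (C6H12O6 already on the product side): -304.3 kcal
ΔH = (-1)·(-41.5) + (3/2)·(-115.8) + (1)·(-304.3) = -436.5 kcal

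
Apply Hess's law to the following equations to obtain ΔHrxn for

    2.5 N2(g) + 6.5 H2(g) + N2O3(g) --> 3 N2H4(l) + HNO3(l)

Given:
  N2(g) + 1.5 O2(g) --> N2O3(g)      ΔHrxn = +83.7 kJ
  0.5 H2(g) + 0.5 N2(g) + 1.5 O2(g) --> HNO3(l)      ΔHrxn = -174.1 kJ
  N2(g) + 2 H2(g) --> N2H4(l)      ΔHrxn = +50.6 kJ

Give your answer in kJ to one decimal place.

ΔHrxn = -106.0 kJ

equation 1 reversed: -83.7 kJ
equation 2 as written: -174.1 kJ
equation 3 × 3: (3)·(+50.6) = +151.8 kJ
ΔHrxn = (-83.7) + (-174.1) + (+151.8) = -106.0 kJ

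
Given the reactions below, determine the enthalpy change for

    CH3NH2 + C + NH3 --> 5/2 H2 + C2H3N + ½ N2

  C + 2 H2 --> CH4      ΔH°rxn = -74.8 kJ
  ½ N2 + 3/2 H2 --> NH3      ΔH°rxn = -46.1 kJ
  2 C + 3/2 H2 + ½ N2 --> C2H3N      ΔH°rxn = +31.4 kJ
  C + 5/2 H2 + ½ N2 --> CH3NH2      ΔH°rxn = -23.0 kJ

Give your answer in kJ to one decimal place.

equation 1: not needed (CH4 appears nowhere else).
equation 2 reversed (NH3 must end up as a reactant): +46.1 kJ
equation 3 as written (C2H3N already on the product side): +31.4 kJ
equation 4 reversed (CH3NH2 must end up as a reactant): +23.0 kJ
ΔH°rxn = (+46.1) + (+31.4) + (+23.0) = 100.5 kJ

ΔH°rxn = 100.5 kJ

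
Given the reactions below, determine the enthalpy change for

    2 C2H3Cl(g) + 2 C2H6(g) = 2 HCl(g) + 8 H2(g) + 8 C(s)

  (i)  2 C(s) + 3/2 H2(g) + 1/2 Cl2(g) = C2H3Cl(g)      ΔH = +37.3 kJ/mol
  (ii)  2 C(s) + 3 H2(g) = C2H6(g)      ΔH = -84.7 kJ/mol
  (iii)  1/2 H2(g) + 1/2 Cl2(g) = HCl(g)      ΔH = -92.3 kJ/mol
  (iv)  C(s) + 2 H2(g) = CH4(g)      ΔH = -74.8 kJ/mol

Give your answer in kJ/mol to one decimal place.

(i) reversed and × 2: (-2)·(+37.3) = -74.6 kJ/mol
(ii) reversed and × 2: (-2)·(-84.7) = +169.4 kJ/mol
(iii) × 2: (2)·(-92.3) = -184.6 kJ/mol
(iv): not needed.
Combining the equations, ΔH = (-74.6) + (+169.4) + (-184.6) = -89.8 kJ/mol

ΔH = -89.8 kJ/mol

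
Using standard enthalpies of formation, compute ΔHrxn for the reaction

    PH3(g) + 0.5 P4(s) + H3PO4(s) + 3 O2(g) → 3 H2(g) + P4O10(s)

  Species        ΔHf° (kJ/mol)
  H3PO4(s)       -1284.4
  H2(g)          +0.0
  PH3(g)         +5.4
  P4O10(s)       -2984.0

Products: 3·(+0.0) + 1·(-2984.0) = -2984.0
Reactants: 1·(+5.4) + 1/2·(+0.0) + 1·(-1284.4) + 3·(+0.0) = -1279.0
ΔHrxn = (-2984.0) − (-1279.0) = -1705.0 kJ/mol

ΔHrxn = -1705.0 kJ/mol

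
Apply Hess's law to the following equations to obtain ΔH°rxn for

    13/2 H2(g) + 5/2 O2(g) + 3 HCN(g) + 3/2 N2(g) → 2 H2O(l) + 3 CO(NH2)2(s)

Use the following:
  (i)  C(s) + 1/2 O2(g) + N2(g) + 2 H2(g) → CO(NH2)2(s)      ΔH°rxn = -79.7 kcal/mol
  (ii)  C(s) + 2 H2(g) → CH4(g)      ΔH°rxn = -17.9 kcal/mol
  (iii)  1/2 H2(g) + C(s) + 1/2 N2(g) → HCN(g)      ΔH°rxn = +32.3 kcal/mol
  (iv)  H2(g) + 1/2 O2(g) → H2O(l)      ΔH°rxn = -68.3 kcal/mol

ΔH°rxn = -472.6 kcal/mol

(i) × 3: (3)·(-79.7) = -239.1 kcal/mol
(ii): not needed.
(iii) reversed and × 3: (-3)·(+32.3) = -96.9 kcal/mol
(iv) × 2: (2)·(-68.3) = -136.6 kcal/mol
Since enthalpy is a state function, ΔH°rxn = (-239.1) + (-96.9) + (-136.6) = -472.6 kcal/mol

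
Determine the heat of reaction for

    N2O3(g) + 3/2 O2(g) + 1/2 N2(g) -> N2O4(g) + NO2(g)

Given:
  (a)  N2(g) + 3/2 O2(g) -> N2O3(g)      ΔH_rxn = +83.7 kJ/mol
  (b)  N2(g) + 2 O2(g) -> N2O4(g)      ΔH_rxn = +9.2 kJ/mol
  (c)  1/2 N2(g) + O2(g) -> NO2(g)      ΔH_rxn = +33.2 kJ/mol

ΔH_rxn = -41.3 kJ/mol

(a) reversed (reverse to put N2O3(g) on the reactant side): -83.7 kJ/mol
(b) as written (N2O4(g) already on the product side): +9.2 kJ/mol
(c) as written (NO2(g) already on the product side): +33.2 kJ/mol
ΔH_rxn = (-1)·(+83.7) + (1)·(+9.2) + (1)·(+33.2) = -41.3 kJ/mol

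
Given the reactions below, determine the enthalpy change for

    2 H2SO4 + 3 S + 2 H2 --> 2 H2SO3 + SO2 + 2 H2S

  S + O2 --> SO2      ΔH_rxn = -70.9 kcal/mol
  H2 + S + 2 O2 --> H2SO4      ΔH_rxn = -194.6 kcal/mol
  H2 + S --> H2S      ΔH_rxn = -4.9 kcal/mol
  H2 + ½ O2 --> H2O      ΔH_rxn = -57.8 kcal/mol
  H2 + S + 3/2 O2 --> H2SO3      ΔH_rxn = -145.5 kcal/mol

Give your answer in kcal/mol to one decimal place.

ΔH_rxn = 17.5 kcal/mol

equation 1 as written (SO2 already on the product side): -70.9 kcal/mol
equation 2 reversed and × 2 (H2SO4 must end up as a reactant; ×2 to match 2 H2SO4 in the target): (-2)·(-194.6) = +389.2 kcal/mol
equation 3 × 2 (scale by 2 for the 2 H2S): (2)·(-4.9) = -9.8 kcal/mol
equation 4: not needed (H2O appears nowhere else).
equation 5 × 2 (×2 to match 2 H2SO3 in the target): (2)·(-145.5) = -291.0 kcal/mol
Combining the equations, ΔH_rxn = (-70.9) + (+389.2) + (-9.8) + (-291.0) = 17.5 kcal/mol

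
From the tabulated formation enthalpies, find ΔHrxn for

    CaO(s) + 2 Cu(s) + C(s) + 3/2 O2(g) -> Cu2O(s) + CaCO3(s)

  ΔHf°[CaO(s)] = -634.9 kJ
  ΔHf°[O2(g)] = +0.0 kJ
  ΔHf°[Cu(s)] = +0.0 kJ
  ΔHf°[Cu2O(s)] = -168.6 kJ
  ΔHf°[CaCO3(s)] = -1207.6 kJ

ΔHrxn = -741.3 kJ

ΔH°rxn = Σ nΔHf°(products) − Σ nΔHf°(reactants).
Products: 1·(-168.6) + 1·(-1207.6) = -1376.2
Reactants: 1·(-634.9) + 2·(+0.0) + 1·(+0.0) + 3/2·(+0.0) = -634.9
ΔHrxn = (-1376.2) − (-634.9) = -741.3 kJ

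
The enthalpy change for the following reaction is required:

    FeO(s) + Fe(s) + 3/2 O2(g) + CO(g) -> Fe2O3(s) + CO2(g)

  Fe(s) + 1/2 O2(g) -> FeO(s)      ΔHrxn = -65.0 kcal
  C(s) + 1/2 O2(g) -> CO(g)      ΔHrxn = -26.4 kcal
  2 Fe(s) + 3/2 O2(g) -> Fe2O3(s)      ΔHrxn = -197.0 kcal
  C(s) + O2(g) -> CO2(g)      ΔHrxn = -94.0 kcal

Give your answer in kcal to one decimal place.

equation 1 reversed: +65.0 kcal
equation 2 reversed: +26.4 kcal
equation 3 as written: -197.0 kcal
equation 4 as written: -94.0 kcal
ΔHrxn = (+65.0) + (+26.4) + (-197.0) + (-94.0) = -199.6 kcal

ΔHrxn = -199.6 kcal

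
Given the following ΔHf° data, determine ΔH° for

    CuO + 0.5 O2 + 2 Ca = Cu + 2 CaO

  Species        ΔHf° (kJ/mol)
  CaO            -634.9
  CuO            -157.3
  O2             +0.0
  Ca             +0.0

Products: 1·(+0.0) + 2·(-634.9) = -1269.8
Reactants: 1·(-157.3) + 1/2·(+0.0) + 2·(+0.0) = -157.3
ΔH° = (-1269.8) − (-157.3) = -1112.5 kJ/mol

ΔH° = -1112.5 kJ/mol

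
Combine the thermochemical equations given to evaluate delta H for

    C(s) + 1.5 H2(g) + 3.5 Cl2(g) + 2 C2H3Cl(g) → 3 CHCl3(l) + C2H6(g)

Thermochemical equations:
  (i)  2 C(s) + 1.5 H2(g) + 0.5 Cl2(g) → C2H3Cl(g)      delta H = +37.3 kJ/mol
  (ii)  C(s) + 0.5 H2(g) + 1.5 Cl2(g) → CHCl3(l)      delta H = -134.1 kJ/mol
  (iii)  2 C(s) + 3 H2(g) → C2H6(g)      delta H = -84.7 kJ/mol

delta H = -561.6 kJ/mol

(i) reversed and × 2: (-2)·(+37.3) = -74.6 kJ/mol
(ii) × 3: (3)·(-134.1) = -402.3 kJ/mol
(iii) as written: -84.7 kJ/mol
Summing the manipulated equations, delta H = (-74.6) + (-402.3) + (-84.7) = -561.6 kJ/mol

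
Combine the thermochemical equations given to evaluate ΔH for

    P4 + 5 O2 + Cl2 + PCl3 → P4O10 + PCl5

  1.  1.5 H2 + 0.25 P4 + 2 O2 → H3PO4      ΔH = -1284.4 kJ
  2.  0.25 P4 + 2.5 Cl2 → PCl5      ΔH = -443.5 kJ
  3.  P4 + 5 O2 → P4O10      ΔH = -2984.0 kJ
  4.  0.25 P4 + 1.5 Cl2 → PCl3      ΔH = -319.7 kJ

ΔH = -3107.8 kJ

eq. 1: not needed (H2 appears nowhere else).
eq. 2 as written (PCl5 already on the product side): -443.5 kJ
eq. 3 as written (P4O10 already on the product side): -2984.0 kJ
eq. 4 reversed (reverse to put PCl3 on the reactant side): +319.7 kJ
ΔH = (1)·(-443.5) + (1)·(-2984.0) + (-1)·(-319.7) = -3107.8 kJ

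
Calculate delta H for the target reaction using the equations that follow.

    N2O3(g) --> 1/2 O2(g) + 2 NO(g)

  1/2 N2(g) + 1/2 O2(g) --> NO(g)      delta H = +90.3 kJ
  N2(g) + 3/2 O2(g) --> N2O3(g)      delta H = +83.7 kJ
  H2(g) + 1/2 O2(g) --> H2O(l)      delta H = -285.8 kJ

delta H = 96.9 kJ

equation 1 × 2 (scale by 2 for the 2 NO(g)): (2)·(+90.3) = +180.6 kJ
equation 2 reversed (N2O3(g) must end up as a reactant): -83.7 kJ
equation 3: not needed (H2(g) appears nowhere else).
delta H = (+180.6) + (-83.7) = 96.9 kJ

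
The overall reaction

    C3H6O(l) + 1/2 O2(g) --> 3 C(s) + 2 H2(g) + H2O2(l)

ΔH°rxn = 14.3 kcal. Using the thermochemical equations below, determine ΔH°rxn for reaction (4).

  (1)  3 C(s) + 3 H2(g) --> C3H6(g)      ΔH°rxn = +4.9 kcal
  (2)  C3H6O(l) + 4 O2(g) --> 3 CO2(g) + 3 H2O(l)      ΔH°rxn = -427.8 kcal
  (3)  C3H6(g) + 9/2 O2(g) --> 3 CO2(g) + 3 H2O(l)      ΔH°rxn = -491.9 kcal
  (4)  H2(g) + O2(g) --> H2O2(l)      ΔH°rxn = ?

ΔH°rxn = -44.9 kcal

(1) reversed (reverse to put C(s) on the product side): -4.9 kcal
(2) as written (C3H6O(l) already on the reactant side): -427.8 kcal
(3) reversed: +491.9 kcal
(4) as written (H2O2(l) already on the product side): contributes x
+14.3 = (-4.9) + (-427.8) + (+491.9) + x
x = (+14.3 − (+59.2)) / (1) = -44.9 kcal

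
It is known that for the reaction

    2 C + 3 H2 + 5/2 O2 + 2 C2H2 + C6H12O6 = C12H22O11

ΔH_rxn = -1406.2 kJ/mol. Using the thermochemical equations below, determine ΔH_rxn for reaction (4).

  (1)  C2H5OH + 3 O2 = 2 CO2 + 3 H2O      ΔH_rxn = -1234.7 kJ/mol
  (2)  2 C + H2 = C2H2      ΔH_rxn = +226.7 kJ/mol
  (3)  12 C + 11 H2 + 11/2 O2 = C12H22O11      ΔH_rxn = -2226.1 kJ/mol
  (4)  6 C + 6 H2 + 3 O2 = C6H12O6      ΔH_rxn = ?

ΔH_rxn = -1273.3 kJ/mol

(1): not needed (C2H5OH appears nowhere else).
(2) reversed and × 2 (reverse to put C2H2 on the reactant side; ×2 to match 2 C2H2 in the target): (-2)·(+226.7) = -453.4 kJ/mol
(3) as written (C12H22O11 already on the product side): -2226.1 kJ/mol
(4) reversed (reverse to put C6H12O6 on the reactant side): contributes −x
-1406.2 = (-453.4) + (-2226.1) − x
x = (-1406.2 − (-2679.5)) / (-1) = -1273.3 kJ/mol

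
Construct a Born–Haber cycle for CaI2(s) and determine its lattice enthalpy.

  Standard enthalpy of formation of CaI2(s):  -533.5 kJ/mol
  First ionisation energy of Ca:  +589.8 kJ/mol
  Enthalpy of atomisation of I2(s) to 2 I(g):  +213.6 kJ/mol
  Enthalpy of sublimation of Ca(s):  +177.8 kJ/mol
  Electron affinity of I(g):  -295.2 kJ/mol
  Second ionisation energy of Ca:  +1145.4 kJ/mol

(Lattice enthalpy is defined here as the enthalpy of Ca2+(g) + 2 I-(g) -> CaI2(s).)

ΔHf° = 1·ΔHsub + 1·(ΣIE) + 1·D(I2) + 2·EA + U
-533.5 = 1·(+177.8) + 1·(+1735.2) + 1·(+213.6) + 2·(-295.2) + U
U = -533.5 − (+1536.2) = -2069.7 kJ/mol

U = -2069.7 kJ/mol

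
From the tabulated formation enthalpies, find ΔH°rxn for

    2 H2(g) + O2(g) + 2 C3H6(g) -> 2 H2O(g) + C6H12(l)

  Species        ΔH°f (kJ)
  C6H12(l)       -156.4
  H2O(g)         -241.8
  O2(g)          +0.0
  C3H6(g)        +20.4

ΔH°rxn = Σ nΔHf°(products) − Σ nΔHf°(reactants).
Products: 2·(-241.8) + 1·(-156.4) = -640.0
Reactants: 2·(+0.0) + 1·(+0.0) + 2·(+20.4) = +40.8
ΔH°rxn = (-640.0) − (+40.8) = -680.8 kJ

ΔH°rxn = -680.8 kJ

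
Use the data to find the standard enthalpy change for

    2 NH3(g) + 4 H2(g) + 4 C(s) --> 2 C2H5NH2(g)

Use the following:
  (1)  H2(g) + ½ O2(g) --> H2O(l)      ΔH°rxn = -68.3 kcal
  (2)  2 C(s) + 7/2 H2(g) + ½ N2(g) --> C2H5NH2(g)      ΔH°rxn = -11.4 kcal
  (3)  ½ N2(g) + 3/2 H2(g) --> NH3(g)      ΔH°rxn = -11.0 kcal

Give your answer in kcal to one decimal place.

ΔH°rxn = -0.8 kcal

(1): not needed (O2(g) appears nowhere else).
(2) × 2 (×2 to match 2 C2H5NH2(g) in the target): (2)·(-11.4) = -22.8 kcal
(3) reversed and × 2 (NH3(g) must end up as a reactant; ×2 to match 2 NH3(g) in the target): (-2)·(-11.0) = +22.0 kcal
ΔH°rxn = (2)·(-11.4) + (-2)·(-11.0) = -0.8 kcal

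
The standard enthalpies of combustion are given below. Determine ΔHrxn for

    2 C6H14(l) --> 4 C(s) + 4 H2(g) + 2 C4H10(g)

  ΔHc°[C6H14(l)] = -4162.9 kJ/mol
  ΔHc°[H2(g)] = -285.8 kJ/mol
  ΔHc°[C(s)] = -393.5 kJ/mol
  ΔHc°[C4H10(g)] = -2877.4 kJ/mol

ΔHrxn = 146.2 kJ/mol

With combustion enthalpies, reactants minus products:
= [2·(-4162.9)] − [4·(-393.5) + 4·(-285.8) + 2·(-2877.4)]
= 146.2 kJ/mol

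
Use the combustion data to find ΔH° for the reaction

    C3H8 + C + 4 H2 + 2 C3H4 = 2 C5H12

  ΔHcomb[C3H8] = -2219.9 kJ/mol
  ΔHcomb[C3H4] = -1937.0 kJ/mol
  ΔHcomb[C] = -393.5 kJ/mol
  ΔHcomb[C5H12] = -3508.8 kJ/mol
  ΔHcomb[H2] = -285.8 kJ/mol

ΔH° = -613.0 kJ/mol

Using ΔH = Σ nΔHc°(reactants) − Σ nΔHc°(products):
= [1·(-2219.9) + 1·(-393.5) + 4·(-285.8) + 2·(-1937.0)] − [2·(-3508.8)]
= -613.0 kJ/mol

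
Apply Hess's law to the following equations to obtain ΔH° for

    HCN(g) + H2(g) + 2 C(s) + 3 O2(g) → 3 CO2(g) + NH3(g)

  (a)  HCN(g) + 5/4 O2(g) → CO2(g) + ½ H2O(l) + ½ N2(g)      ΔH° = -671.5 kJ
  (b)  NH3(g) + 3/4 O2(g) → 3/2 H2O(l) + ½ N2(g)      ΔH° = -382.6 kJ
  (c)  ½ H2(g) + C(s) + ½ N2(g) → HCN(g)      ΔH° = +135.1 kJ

(a) × 3 (×3 to match 3 CO2(g) in the target): (3)·(-671.5) = -2014.5 kJ
(b) reversed (NH3(g) must end up as a product): +382.6 kJ
(c) × 2 (scale by 2 for the 1 H2(g)): (2)·(+135.1) = +270.2 kJ
ΔH° = (3)·(-671.5) + (-1)·(-382.6) + (2)·(+135.1) = -1361.7 kJ

ΔH° = -1361.7 kJ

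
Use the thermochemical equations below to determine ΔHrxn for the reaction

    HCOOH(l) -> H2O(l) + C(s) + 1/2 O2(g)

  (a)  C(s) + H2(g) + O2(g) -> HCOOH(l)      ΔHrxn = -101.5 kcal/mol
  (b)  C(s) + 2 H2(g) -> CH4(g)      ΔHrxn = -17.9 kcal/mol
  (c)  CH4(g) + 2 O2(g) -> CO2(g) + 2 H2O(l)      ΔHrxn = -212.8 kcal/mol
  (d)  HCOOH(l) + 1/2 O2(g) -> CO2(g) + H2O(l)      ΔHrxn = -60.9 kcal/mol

ΔHrxn = 33.2 kcal/mol

(a) reversed and × 2: (-2)·(-101.5) = +203.0 kcal/mol
(b) as written: -17.9 kcal/mol
(c) as written: -212.8 kcal/mol
(d) reversed: +60.9 kcal/mol
By Hess's law, ΔHrxn = (-2)·(-101.5) + (1)·(-17.9) + (1)·(-212.8) + (-1)·(-60.9) = 33.2 kcal/mol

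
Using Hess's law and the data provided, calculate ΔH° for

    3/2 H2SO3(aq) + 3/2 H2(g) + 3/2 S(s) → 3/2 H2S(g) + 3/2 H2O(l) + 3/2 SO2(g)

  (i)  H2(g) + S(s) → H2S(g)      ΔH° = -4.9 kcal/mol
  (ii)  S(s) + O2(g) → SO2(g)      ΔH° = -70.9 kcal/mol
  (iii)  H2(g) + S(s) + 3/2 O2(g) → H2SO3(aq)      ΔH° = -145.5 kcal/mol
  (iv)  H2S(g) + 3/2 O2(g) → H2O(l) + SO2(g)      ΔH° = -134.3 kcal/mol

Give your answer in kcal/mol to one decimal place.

ΔH° = 2.1 kcal/mol

(i) × 3: (3)·(-4.9) = -14.7 kcal/mol
(ii): not needed.
(iii) reversed and × 3/2: (-3/2)·(-145.5) = +218.25 kcal/mol
(iv) × 3/2: (3/2)·(-134.3) = -201.45 kcal/mol
ΔH° = (3)·(-4.9) + (-3/2)·(-145.5) + (3/2)·(-134.3) = 2.1 kcal/mol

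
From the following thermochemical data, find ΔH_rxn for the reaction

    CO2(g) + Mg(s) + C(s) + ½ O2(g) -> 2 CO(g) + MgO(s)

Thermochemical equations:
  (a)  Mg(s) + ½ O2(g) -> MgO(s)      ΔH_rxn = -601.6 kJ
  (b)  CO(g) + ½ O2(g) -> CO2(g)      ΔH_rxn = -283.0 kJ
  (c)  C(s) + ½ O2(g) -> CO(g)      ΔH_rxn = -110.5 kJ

ΔH_rxn = -429.1 kJ

(a) as written: -601.6 kJ
(b) reversed: +283.0 kJ
(c) as written: -110.5 kJ
By Hess's law, ΔH_rxn = (1)·(-601.6) + (-1)·(-283.0) + (1)·(-110.5) = -429.1 kJ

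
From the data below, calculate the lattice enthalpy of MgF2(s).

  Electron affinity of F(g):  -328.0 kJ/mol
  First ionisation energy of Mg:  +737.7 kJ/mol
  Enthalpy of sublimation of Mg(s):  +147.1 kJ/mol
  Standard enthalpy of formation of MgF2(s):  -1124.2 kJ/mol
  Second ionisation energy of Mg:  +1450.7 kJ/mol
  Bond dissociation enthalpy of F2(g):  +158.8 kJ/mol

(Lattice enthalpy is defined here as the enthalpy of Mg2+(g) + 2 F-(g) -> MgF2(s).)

ΔHf° = 1·ΔHsub + 1·(ΣIE) + 1·D(F2) + 2·EA + U
-1124.2 = 1·(+147.1) + 1·(+2188.4) + 1·(+158.8) + 2·(-328.0) + U
U = -1124.2 − (+1838.3) = -2962.5 kJ/mol

U = -2962.5 kJ/mol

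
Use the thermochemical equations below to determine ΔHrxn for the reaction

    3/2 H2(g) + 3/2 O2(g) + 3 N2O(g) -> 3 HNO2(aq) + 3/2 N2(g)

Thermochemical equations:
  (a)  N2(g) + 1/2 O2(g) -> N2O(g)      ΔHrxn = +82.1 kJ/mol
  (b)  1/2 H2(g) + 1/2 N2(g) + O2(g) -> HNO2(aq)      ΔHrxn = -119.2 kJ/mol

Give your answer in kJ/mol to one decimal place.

(a) reversed and × 3 (N2O(g) must end up as a reactant; ×3 to match 3 N2O(g) in the target): (-3)·(+82.1) = -246.3 kJ/mol
(b) × 3 (scale by 3 for the 3 HNO2(aq)): (3)·(-119.2) = -357.6 kJ/mol
ΔHrxn = (-246.3) + (-357.6) = -603.9 kJ/mol

ΔHrxn = -603.9 kJ/mol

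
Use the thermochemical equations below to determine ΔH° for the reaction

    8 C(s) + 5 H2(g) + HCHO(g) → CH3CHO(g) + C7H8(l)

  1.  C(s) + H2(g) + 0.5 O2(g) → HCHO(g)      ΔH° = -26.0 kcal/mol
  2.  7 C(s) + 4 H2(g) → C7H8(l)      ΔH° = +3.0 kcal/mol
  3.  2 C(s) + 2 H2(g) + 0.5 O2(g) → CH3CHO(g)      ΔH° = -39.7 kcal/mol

eq. 1 reversed: +26.0 kcal/mol
eq. 2 as written: +3.0 kcal/mol
eq. 3 as written: -39.7 kcal/mol
ΔH° = (+26.0) + (+3.0) + (-39.7) = -10.7 kcal/mol

ΔH° = -10.7 kcal/mol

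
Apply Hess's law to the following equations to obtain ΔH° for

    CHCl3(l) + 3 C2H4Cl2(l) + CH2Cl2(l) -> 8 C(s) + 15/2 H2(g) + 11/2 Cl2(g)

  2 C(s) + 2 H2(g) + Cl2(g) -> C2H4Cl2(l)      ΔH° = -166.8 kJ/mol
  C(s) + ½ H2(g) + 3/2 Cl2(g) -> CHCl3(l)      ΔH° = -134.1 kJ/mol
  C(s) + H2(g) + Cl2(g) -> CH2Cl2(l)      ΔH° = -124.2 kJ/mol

ΔH° = 758.7 kJ/mol

equation 1 reversed and × 3: (-3)·(-166.8) = +500.4 kJ/mol
equation 2 reversed: +134.1 kJ/mol
equation 3 reversed: +124.2 kJ/mol
ΔH° = (+500.4) + (+134.1) + (+124.2) = 758.7 kJ/mol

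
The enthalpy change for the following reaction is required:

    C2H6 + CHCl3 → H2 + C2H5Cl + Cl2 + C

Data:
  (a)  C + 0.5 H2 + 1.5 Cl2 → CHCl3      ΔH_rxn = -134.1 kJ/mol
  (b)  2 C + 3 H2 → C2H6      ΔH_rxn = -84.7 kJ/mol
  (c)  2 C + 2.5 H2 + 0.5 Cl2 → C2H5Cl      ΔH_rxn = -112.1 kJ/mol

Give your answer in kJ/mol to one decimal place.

ΔH_rxn = 106.7 kJ/mol

(a) reversed: +134.1 kJ/mol
(b) reversed: +84.7 kJ/mol
(c) as written: -112.1 kJ/mol
Since enthalpy is a state function, ΔH_rxn = (+134.1) + (+84.7) + (-112.1) = 106.7 kJ/mol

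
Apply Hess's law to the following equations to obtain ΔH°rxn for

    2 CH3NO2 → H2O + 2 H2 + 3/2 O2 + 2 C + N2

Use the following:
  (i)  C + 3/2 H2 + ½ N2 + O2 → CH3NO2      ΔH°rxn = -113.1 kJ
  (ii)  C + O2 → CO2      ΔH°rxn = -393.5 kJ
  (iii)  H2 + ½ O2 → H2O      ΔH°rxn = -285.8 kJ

ΔH°rxn = -59.6 kJ

(i) reversed and × 2 (reverse to put CH3NO2 on the reactant side; scale by 2 for the 2 CH3NO2): (-2)·(-113.1) = +226.2 kJ
(ii): not needed (CO2 appears nowhere else).
(iii) as written (H2O already on the product side): -285.8 kJ
ΔH°rxn = (-2)·(-113.1) + (1)·(-285.8) = -59.6 kJ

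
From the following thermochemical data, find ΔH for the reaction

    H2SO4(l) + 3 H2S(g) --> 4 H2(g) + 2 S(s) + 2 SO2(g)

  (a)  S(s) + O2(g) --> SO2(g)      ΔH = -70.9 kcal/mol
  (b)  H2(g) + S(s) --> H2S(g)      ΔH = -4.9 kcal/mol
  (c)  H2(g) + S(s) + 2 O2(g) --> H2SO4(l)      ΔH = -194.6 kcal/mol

(a) × 2: (2)·(-70.9) = -141.8 kcal/mol
(b) reversed and × 3: (-3)·(-4.9) = +14.7 kcal/mol
(c) reversed: +194.6 kcal/mol
ΔH = (2)·(-70.9) + (-3)·(-4.9) + (-1)·(-194.6) = 67.5 kcal/mol

ΔH = 67.5 kcal/mol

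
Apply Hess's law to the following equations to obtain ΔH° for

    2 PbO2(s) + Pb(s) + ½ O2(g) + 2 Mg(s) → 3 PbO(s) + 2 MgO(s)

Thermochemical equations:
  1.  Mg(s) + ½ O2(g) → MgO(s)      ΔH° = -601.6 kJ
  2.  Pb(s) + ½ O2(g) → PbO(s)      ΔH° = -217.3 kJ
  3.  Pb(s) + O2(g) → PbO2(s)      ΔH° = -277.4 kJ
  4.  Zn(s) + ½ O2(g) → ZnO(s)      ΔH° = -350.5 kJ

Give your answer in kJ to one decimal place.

eq. 1 × 2: (2)·(-601.6) = -1203.2 kJ
eq. 2 × 3: (3)·(-217.3) = -651.9 kJ
eq. 3 reversed and × 2: (-2)·(-277.4) = +554.8 kJ
eq. 4: not needed.
ΔH° = (-1203.2) + (-651.9) + (+554.8) = -1300.3 kJ

ΔH° = -1300.3 kJ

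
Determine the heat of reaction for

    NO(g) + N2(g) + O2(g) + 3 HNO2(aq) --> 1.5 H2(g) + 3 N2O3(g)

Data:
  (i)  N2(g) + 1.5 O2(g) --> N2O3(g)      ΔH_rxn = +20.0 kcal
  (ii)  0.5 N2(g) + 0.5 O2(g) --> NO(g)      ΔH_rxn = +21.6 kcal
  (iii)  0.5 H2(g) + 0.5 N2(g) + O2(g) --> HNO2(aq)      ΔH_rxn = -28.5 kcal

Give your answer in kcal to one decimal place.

(i) × 3 (scale by 3 for the 3 N2O3(g)): (3)·(+20.0) = +60.0 kcal
(ii) reversed (NO(g) must end up as a reactant): -21.6 kcal
(iii) reversed and × 3 (reverse to put HNO2(aq) on the reactant side; ×3 to match 3 HNO2(aq) in the target): (-3)·(-28.5) = +85.5 kcal
ΔH_rxn = (3)·(+20.0) + (-1)·(+21.6) + (-3)·(-28.5) = 123.9 kcal

ΔH_rxn = 123.9 kcal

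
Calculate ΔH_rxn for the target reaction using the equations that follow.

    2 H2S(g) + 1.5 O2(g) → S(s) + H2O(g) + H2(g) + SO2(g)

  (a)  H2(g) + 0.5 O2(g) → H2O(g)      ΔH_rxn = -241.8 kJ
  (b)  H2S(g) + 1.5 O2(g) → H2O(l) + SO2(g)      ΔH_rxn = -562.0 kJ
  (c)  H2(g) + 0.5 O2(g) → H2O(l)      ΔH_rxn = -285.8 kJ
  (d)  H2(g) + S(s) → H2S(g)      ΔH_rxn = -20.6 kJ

(a) as written: -241.8 kJ
(b) as written: -562.0 kJ
(c) reversed: +285.8 kJ
(d) reversed: +20.6 kJ
Since enthalpy is a state function, ΔH_rxn = (1)·(-241.8) + (1)·(-562.0) + (-1)·(-285.8) + (-1)·(-20.6) = -497.4 kJ

ΔH_rxn = -497.4 kJ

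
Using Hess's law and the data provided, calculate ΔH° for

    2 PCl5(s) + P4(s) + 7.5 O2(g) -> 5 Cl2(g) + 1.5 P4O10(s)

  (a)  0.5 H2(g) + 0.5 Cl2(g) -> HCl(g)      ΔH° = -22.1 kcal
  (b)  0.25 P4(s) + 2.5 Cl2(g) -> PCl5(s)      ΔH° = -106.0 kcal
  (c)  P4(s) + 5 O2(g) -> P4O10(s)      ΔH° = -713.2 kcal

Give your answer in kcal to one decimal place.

(a): not needed.
(b) reversed and × 2: (-2)·(-106.0) = +212.0 kcal
(c) × 3/2: (3/2)·(-713.2) = -1069.8 kcal
ΔH° = (+212.0) + (-1069.8) = -857.8 kcal

ΔH° = -857.8 kcal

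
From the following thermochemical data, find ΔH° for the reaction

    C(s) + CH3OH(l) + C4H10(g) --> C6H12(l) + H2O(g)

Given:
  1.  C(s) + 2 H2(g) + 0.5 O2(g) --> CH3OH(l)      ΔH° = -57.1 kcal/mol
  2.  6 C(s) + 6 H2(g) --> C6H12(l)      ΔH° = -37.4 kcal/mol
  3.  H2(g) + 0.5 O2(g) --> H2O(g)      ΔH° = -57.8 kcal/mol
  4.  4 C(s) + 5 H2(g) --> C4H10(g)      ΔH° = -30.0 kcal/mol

ΔH° = -8.1 kcal/mol

eq. 1 reversed: +57.1 kcal/mol
eq. 2 as written: -37.4 kcal/mol
eq. 3 as written: -57.8 kcal/mol
eq. 4 reversed: +30.0 kcal/mol
By Hess's law, ΔH° = (-1)·(-57.1) + (1)·(-37.4) + (1)·(-57.8) + (-1)·(-30.0) = -8.1 kcal/mol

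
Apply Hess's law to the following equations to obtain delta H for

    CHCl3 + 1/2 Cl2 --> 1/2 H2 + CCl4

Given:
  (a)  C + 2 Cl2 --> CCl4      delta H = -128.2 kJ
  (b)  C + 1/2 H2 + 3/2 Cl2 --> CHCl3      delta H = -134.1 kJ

delta H = 5.9 kJ

(a) as written: -128.2 kJ
(b) reversed: +134.1 kJ
delta H = (1)·(-128.2) + (-1)·(-134.1) = 5.9 kJ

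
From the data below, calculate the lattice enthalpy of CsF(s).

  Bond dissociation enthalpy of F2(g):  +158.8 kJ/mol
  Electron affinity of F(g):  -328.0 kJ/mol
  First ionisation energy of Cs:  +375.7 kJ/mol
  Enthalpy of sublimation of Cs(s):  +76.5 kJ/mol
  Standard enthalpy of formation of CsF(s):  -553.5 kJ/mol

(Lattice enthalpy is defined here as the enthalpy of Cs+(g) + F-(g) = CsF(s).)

U = -757.1 kJ/mol

ΔHf° = 1·ΔHsub + 1·(ΣIE) + 1/2·D(F2) + 1·EA + U
-553.5 = 1·(+76.5) + 1·(+375.7) + 1/2·(+158.8) + 1·(-328.0) + U
U = -553.5 − (+203.6) = -757.1 kJ/mol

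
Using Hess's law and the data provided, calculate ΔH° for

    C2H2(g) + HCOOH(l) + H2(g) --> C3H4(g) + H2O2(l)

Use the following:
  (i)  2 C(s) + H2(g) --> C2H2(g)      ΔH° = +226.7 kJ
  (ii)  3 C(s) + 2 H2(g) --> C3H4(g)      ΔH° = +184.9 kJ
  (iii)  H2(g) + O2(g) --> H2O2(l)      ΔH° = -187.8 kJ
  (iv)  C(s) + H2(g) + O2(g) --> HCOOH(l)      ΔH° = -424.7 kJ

(i) reversed (reverse to put C2H2(g) on the reactant side): -226.7 kJ
(ii) as written (C3H4(g) already on the product side): +184.9 kJ
(iii) as written (H2O2(l) already on the product side): -187.8 kJ
(iv) reversed (reverse to put HCOOH(l) on the reactant side): +424.7 kJ
ΔH° = (-1)·(+226.7) + (1)·(+184.9) + (1)·(-187.8) + (-1)·(-424.7) = 195.1 kJ

ΔH° = 195.1 kJ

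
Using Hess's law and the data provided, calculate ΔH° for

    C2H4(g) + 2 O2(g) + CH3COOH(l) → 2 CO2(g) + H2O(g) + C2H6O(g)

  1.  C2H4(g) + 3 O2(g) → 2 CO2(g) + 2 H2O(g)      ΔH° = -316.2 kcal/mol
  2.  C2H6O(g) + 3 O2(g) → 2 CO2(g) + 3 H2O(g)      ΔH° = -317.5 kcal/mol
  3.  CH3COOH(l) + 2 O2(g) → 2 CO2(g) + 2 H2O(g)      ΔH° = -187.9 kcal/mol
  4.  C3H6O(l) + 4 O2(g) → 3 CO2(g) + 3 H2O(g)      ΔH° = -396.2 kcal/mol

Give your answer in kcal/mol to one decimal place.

eq. 1 as written: -316.2 kcal/mol
eq. 2 reversed: +317.5 kcal/mol
eq. 3 as written: -187.9 kcal/mol
eq. 4: not needed.
ΔH° = (1)·(-316.2) + (-1)·(-317.5) + (1)·(-187.9) = -186.6 kcal/mol

ΔH° = -186.6 kcal/mol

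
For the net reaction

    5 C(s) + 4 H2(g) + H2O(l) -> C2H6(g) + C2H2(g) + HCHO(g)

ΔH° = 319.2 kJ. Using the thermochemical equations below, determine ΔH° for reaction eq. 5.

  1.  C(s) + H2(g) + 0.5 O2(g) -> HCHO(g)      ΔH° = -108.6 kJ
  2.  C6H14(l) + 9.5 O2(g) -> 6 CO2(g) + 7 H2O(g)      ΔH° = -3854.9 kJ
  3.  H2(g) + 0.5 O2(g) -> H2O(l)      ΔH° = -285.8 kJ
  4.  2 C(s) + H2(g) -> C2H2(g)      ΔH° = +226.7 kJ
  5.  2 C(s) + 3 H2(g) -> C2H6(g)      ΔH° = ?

ΔH° = -84.7 kJ

eq. 1 as written (HCHO(g) already on the product side): -108.6 kJ
eq. 2: not needed (C6H14(l) appears nowhere else).
eq. 3 reversed (H2O(l) must end up as a reactant): +285.8 kJ
eq. 4 as written (C2H2(g) already on the product side): +226.7 kJ
eq. 5 as written (C2H6(g) already on the product side): contributes x
+319.2 = (-108.6) + (+285.8) + (+226.7) + x
x = (+319.2 − (+403.9)) / (1) = -84.7 kJ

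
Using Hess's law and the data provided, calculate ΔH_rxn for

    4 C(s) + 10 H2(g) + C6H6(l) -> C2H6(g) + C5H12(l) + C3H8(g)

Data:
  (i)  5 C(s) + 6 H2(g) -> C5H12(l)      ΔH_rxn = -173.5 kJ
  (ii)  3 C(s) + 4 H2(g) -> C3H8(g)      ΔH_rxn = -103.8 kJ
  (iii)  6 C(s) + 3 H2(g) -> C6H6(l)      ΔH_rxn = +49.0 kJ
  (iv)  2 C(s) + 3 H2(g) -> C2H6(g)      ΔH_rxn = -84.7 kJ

(i) as written: -173.5 kJ
(ii) as written: -103.8 kJ
(iii) reversed: -49.0 kJ
(iv) as written: -84.7 kJ
By Hess's law, ΔH_rxn = (-173.5) + (-103.8) + (-49.0) + (-84.7) = -411.0 kJ

ΔH_rxn = -411.0 kJ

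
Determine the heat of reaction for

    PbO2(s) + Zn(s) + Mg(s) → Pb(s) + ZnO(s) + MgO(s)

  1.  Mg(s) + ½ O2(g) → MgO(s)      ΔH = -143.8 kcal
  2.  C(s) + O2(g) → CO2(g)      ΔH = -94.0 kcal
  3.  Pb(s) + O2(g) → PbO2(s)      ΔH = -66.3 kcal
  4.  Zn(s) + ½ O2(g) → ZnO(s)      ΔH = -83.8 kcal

ΔH = -161.3 kcal

eq. 1 as written (MgO(s) already on the product side): -143.8 kcal
eq. 2: not needed (CO2(g) appears nowhere else).
eq. 3 reversed (reverse to put PbO2(s) on the reactant side): +66.3 kcal
eq. 4 as written (ZnO(s) already on the product side): -83.8 kcal
By Hess's law, ΔH = (1)·(-143.8) + (-1)·(-66.3) + (1)·(-83.8) = -161.3 kcal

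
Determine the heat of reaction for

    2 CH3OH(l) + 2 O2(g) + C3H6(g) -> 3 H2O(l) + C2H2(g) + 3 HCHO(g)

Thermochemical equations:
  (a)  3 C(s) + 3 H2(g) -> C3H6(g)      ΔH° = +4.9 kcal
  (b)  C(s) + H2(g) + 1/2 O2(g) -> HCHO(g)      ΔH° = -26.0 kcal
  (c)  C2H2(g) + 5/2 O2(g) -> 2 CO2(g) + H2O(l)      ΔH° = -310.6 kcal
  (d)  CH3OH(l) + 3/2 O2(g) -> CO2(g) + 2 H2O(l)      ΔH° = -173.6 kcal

(a) reversed: -4.9 kcal
(b) × 3: (3)·(-26.0) = -78.0 kcal
(c) reversed: +310.6 kcal
(d) × 2: (2)·(-173.6) = -347.2 kcal
ΔH° = (-1)·(+4.9) + (3)·(-26.0) + (-1)·(-310.6) + (2)·(-173.6) = -119.5 kcal

ΔH° = -119.5 kcal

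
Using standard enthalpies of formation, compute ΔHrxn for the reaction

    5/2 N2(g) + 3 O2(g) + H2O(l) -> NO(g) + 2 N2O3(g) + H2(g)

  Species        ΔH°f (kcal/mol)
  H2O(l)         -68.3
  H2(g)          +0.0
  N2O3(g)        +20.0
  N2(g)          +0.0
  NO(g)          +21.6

ΔHrxn = 129.9 kcal/mol

ΔH°rxn = Σ nΔHf°(products) − Σ nΔHf°(reactants).
Products: 1·(+21.6) + 2·(+20.0) + 1·(+0.0) = +61.6
Reactants: 5/2·(+0.0) + 3·(+0.0) + 1·(-68.3) = -68.3
ΔHrxn = (+61.6) − (-68.3) = 129.9 kcal/mol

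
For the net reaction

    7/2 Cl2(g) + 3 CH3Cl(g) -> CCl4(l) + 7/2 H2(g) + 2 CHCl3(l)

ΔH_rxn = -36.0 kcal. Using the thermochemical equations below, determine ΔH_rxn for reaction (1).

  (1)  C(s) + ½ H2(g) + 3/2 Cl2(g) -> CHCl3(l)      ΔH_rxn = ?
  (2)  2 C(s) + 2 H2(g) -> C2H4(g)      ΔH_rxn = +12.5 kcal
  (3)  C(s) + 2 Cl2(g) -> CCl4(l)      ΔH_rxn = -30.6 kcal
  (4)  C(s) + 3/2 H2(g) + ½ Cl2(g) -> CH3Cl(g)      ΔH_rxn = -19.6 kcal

(1) × 2: contributes 2·x
(2): not needed.
(3) as written: -30.6 kcal
(4) reversed and × 3: (-3)·(-19.6) = +58.8 kcal
-36.0 = (-30.6) + (+58.8) + 2·x
x = (-36.0 − (+28.2)) / (2) = -32.1 kcal

ΔH_rxn = -32.1 kcal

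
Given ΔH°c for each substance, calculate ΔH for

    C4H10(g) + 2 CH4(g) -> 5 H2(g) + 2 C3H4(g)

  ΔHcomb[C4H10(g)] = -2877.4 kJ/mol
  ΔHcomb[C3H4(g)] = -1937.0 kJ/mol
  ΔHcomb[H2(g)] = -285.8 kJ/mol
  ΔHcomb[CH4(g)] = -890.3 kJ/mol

Using ΔH = Σ nΔHc°(reactants) − Σ nΔHc°(products):
= [1·(-2877.4) + 2·(-890.3)] − [5·(-285.8) + 2·(-1937.0)]
= 645.0 kJ/mol

ΔH = 645.0 kJ/mol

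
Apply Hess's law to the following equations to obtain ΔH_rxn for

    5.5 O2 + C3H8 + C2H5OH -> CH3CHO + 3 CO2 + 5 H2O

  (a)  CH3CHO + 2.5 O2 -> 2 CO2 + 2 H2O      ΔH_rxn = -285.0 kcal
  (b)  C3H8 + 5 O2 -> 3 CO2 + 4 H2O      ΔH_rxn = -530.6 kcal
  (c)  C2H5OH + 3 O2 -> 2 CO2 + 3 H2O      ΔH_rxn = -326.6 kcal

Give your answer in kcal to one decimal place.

(a) reversed (CH3CHO must end up as a product): +285.0 kcal
(b) as written (C3H8 already on the reactant side): -530.6 kcal
(c) as written (C2H5OH already on the reactant side): -326.6 kcal
ΔH_rxn = (+285.0) + (-530.6) + (-326.6) = -572.2 kcal

ΔH_rxn = -572.2 kcal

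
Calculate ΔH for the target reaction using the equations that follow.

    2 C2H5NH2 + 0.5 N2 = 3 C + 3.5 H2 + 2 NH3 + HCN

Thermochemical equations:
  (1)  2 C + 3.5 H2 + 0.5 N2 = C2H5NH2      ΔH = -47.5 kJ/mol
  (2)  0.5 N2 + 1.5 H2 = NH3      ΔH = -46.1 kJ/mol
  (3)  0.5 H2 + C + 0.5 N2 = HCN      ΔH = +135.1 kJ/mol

(1) reversed and × 2: (-2)·(-47.5) = +95.0 kJ/mol
(2) × 2: (2)·(-46.1) = -92.2 kJ/mol
(3) as written: +135.1 kJ/mol
ΔH = (-2)·(-47.5) + (2)·(-46.1) + (1)·(+135.1) = 137.9 kJ/mol

ΔH = 137.9 kJ/mol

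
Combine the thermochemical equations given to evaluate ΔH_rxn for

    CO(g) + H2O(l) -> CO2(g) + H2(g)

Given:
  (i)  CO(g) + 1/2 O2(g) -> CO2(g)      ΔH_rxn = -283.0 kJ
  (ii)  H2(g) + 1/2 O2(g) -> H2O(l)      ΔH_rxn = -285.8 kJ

(i) as written: -283.0 kJ
(ii) reversed: +285.8 kJ
Combining the equations, ΔH_rxn = (1)·(-283.0) + (-1)·(-285.8) = 2.8 kJ

ΔH_rxn = 2.8 kJ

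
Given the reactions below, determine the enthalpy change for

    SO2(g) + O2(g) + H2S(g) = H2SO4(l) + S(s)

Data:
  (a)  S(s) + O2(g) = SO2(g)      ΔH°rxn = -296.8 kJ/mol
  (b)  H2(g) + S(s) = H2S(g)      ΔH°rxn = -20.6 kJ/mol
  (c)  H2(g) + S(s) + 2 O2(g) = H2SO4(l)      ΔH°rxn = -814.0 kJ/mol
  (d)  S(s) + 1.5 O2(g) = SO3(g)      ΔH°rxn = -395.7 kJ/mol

ΔH°rxn = -496.6 kJ/mol

(a) reversed: +296.8 kJ/mol
(b) reversed: +20.6 kJ/mol
(c) as written: -814.0 kJ/mol
(d): not needed.
Summing the manipulated equations, ΔH°rxn = (-1)·(-296.8) + (-1)·(-20.6) + (1)·(-814.0) = -496.6 kJ/mol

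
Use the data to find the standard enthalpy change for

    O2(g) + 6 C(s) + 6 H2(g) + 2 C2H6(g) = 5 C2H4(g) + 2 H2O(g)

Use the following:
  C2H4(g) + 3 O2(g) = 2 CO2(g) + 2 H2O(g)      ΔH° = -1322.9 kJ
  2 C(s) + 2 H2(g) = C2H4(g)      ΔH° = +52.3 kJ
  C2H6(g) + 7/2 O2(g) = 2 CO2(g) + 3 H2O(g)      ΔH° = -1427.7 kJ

ΔH° = -52.7 kJ

equation 1 reversed and × 2: (-2)·(-1322.9) = +2645.8 kJ
equation 2 × 3: (3)·(+52.3) = +156.9 kJ
equation 3 × 2: (2)·(-1427.7) = -2855.4 kJ
Combining the equations, ΔH° = (-2)·(-1322.9) + (3)·(+52.3) + (2)·(-1427.7) = -52.7 kJ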